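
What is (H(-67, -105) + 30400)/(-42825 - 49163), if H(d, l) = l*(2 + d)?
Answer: -37225/91988 ≈ -0.40467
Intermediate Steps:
(H(-67, -105) + 30400)/(-42825 - 49163) = (-105*(2 - 67) + 30400)/(-42825 - 49163) = (-105*(-65) + 30400)/(-91988) = (6825 + 30400)*(-1/91988) = 37225*(-1/91988) = -37225/91988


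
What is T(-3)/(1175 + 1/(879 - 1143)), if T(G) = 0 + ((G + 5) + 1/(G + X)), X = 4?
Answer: 792/310199 ≈ 0.0025532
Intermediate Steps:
T(G) = 5 + G + 1/(4 + G) (T(G) = 0 + ((G + 5) + 1/(G + 4)) = 0 + ((5 + G) + 1/(4 + G)) = 0 + (5 + G + 1/(4 + G)) = 5 + G + 1/(4 + G))
T(-3)/(1175 + 1/(879 - 1143)) = ((21 + (-3)² + 9*(-3))/(4 - 3))/(1175 + 1/(879 - 1143)) = ((21 + 9 - 27)/1)/(1175 + 1/(-264)) = (1*3)/(1175 - 1/264) = 3/(310199/264) = 3*(264/310199) = 792/310199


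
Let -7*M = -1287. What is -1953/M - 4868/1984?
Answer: -927455/70928 ≈ -13.076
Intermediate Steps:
M = 1287/7 (M = -⅐*(-1287) = 1287/7 ≈ 183.86)
-1953/M - 4868/1984 = -1953/1287/7 - 4868/1984 = -1953*7/1287 - 4868*1/1984 = -1519/143 - 1217/496 = -927455/70928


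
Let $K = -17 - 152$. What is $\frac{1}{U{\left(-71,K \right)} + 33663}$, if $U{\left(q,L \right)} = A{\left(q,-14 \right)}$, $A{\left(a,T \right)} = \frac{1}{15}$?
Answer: $\frac{15}{504946} \approx 2.9706 \cdot 10^{-5}$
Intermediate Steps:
$K = -169$ ($K = -17 - 152 = -169$)
$A{\left(a,T \right)} = \frac{1}{15}$
$U{\left(q,L \right)} = \frac{1}{15}$
$\frac{1}{U{\left(-71,K \right)} + 33663} = \frac{1}{\frac{1}{15} + 33663} = \frac{1}{\frac{504946}{15}} = \frac{15}{504946}$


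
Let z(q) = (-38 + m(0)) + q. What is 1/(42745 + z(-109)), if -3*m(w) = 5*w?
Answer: 1/42598 ≈ 2.3475e-5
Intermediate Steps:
m(w) = -5*w/3
z(q) = -38 + q (z(q) = (-38 - 5/3*0) + q = (-38 + 0) + q = -38 + q)
1/(42745 + z(-109)) = 1/(42745 + (-38 - 109)) = 1/(42745 - 147) = 1/42598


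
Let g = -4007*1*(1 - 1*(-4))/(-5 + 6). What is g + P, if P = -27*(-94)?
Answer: -17497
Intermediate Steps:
P = 2538
g = -20035 (g = -4007*1*(1 + 4)/1 = -4007*1*5 = -20035 ≈ -20035.)
g + P = -20035 + 2538 = -17497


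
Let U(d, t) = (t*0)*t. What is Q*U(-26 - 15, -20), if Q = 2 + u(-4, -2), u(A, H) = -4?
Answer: 0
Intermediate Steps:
U(d, t) = 0 (U(d, t) = 0*t = 0)
Q = -2 (Q = 2 - 4 = -2)
Q*U(-26 - 15, -20) = -2*0 = 0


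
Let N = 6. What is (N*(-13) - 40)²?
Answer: 13924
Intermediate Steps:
(N*(-13) - 40)² = (6*(-13) - 40)² = (-78 - 40)² = (-118)² = 13924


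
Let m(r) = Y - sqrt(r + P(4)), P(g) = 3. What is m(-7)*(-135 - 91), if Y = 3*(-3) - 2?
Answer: 2486 + 452*I ≈ 2486.0 + 452.0*I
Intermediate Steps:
Y = -11 (Y = -9 - 2 = -11)
m(r) = -11 - sqrt(3 + r) (m(r) = -11 - sqrt(r + 3) = -11 - sqrt(3 + r))
m(-7)*(-135 - 91) = (-11 - sqrt(3 - 7))*(-135 - 91) = (-11 - sqrt(-4))*(-226) = (-11 - 2*I)*(-226) = 2486 + 452*I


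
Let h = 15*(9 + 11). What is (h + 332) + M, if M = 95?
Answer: 727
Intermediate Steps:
h = 300 (h = 15*20 = 300)
(h + 332) + M = (300 + 332) + 95 = 632 + 95 = 727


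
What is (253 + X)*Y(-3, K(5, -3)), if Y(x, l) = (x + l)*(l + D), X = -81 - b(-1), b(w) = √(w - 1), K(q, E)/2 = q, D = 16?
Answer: 31304 - 182*I*√2 ≈ 31304.0 - 257.39*I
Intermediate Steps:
K(q, E) = 2*q
b(w) = √(-1 + w)
X = -81 - I*√2 (X = -81 - √(-1 - 1) = -81 - √(-2) = -81 - I*√2 ≈ -81.0 - 1.4142*I)
Y(x, l) = (16 + l)*(l + x) (Y(x, l) = (x + l)*(l + 16) = (l + x)*(16 + l) = (16 + l)*(l + x))
(253 + X)*Y(-3, K(5, -3)) = (253 + (-81 - I*√2))*((2*5)² + 16*(2*5) + 16*(-3) + (2*5)*(-3)) = (172 - I*√2)*(10² + 16*10 - 48 + 10*(-3)) = (172 - I*√2)*(100 + 160 - 48 - 30) = (172 - I*√2)*182 = 31304 - 182*I*√2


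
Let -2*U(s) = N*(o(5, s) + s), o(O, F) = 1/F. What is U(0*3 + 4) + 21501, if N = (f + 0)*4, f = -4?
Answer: 21535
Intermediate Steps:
N = -16 (N = (-4 + 0)*4 = -4*4 = -16)
U(s) = 8*s + 8/s (U(s) = -(-8)*(1/s + s) = -(-8)*(s + 1/s) = -(-16*s - 16/s)/2 = 8*s + 8/s)
U(0*3 + 4) + 21501 = (8*(0*3 + 4) + 8/(0*3 + 4)) + 21501 = (8*(0 + 4) + 8/(0 + 4)) + 21501 = (8*4 + 8/4) + 21501 = (32 + 8*(1/4)) + 21501 = (32 + 2) + 21501 = 34 + 21501 = 21535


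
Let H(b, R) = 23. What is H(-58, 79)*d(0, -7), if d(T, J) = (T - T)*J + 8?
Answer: 184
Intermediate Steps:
d(T, J) = 8 (d(T, J) = 0*J + 8 = 0 + 8 = 8)
H(-58, 79)*d(0, -7) = 23*8 = 184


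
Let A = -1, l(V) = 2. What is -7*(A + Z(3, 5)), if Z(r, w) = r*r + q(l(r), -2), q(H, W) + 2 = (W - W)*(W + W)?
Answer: -42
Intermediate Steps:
q(H, W) = -2 (q(H, W) = -2 + (W - W)*(W + W) = -2 + 0*(2*W) = -2 + 0 = -2)
Z(r, w) = -2 + r² (Z(r, w) = r*r - 2 = r² - 2 = -2 + r²)
-7*(A + Z(3, 5)) = -7*(-1 + (-2 + 3²)) = -7*(-1 + (-2 + 9)) = -7*(-1 + 7) = -7*6 = -42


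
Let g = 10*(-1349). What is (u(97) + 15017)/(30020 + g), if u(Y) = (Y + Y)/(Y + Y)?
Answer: 2503/2755 ≈ 0.90853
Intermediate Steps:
g = -13490
u(Y) = 1 (u(Y) = (2*Y)/((2*Y)) = (2*Y)*(1/(2*Y)) = 1)
(u(97) + 15017)/(30020 + g) = (1 + 15017)/(30020 - 13490) = 15018/16530 = 15018*(1/16530) = 2503/2755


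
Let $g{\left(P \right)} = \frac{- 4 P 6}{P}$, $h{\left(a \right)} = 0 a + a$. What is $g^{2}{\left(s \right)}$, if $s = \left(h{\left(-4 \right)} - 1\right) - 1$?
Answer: $576$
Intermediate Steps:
$h{\left(a \right)} = a$ ($h{\left(a \right)} = 0 + a = a$)
$s = -6$ ($s = \left(-4 - 1\right) - 1 = -5 - 1 = -6$)
$g{\left(P \right)} = -24$ ($g{\left(P \right)} = \frac{\left(-24\right) P}{P} = -24$)
$g^{2}{\left(s \right)} = \left(-24\right)^{2} = 576$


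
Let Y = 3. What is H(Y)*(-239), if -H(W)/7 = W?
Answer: 5019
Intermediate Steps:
H(W) = -7*W
H(Y)*(-239) = -7*3*(-239) = -21*(-239) = 5019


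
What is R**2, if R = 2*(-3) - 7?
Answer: 169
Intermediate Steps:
R = -13 (R = -6 - 7 = -13)
R**2 = (-13)**2 = 169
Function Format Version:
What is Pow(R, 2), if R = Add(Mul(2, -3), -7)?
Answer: 169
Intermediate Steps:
R = -13 (R = Add(-6, -7) = -13)
Pow(R, 2) = Pow(-13, 2) = 169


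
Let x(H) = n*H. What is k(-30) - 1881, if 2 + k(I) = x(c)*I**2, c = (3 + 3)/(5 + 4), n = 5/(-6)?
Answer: -2383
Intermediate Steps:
n = -5/6 (n = 5*(-1/6) = -5/6 ≈ -0.83333)
c = 2/3 (c = 6/9 = 6*(1/9) = 2/3 ≈ 0.66667)
x(H) = -5*H/6
k(I) = -2 - 5*I**2/9 (k(I) = -2 + (-5/6*2/3)*I**2 = -2 - 5*I**2/9)
k(-30) - 1881 = (-2 - 5/9*(-30)**2) - 1881 = (-2 - 5/9*900) - 1881 = (-2 - 500) - 1881 = -502 - 1881 = -2383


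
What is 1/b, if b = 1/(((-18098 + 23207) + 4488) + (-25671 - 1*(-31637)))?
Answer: 15563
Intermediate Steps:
b = 1/15563 (b = 1/((5109 + 4488) + (-25671 + 31637)) = 1/(9597 + 5966) = 1/15563 ≈ 6.4255e-5)
1/b = 1/(1/15563) = 15563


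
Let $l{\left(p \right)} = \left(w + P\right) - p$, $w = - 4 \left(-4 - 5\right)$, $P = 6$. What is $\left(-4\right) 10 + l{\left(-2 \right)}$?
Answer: $4$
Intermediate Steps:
$w = 36$ ($w = \left(-4\right) \left(-9\right) = 36$)
$l{\left(p \right)} = 42 - p$ ($l{\left(p \right)} = \left(36 + 6\right) - p = 42 - p$)
$\left(-4\right) 10 + l{\left(-2 \right)} = \left(-4\right) 10 + \left(42 - -2\right) = -40 + \left(42 + 2\right) = -40 + 44 = 4$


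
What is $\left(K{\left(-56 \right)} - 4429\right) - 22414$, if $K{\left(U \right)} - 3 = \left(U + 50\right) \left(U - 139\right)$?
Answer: $-25670$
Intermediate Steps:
$K{\left(U \right)} = 3 + \left(-139 + U\right) \left(50 + U\right)$ ($K{\left(U \right)} = 3 + \left(U + 50\right) \left(U - 139\right) = 3 + \left(50 + U\right) \left(-139 + U\right) = 3 + \left(-139 + U\right) \left(50 + U\right)$)
$\left(K{\left(-56 \right)} - 4429\right) - 22414 = \left(\left(-6947 + \left(-56\right)^{2} - -4984\right) - 4429\right) - 22414 = \left(\left(-6947 + 3136 + 4984\right) - 4429\right) - 22414 = \left(1173 - 4429\right) - 22414 = -3256 - 22414 = -25670$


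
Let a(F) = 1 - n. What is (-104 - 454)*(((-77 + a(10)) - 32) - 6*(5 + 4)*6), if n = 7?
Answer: 244962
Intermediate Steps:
a(F) = -6 (a(F) = 1 - 1*7 = 1 - 7 = -6)
(-104 - 454)*(((-77 + a(10)) - 32) - 6*(5 + 4)*6) = (-104 - 454)*(((-77 - 6) - 32) - 6*(5 + 4)*6) = -558*((-83 - 32) - 54*6) = -558*(-115 - 6*54) = -558*(-115 - 324) = -558*(-439) = 244962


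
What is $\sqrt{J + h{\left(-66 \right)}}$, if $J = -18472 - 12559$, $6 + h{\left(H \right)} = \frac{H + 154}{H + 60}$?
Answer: $\frac{i \sqrt{279465}}{3} \approx 176.21 i$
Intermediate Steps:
$h{\left(H \right)} = -6 + \frac{154 + H}{60 + H}$ ($h{\left(H \right)} = -6 + \frac{H + 154}{H + 60} = -6 + \frac{154 + H}{60 + H}$)
$J = -31031$ ($J = -18472 - 12559 = -31031$)
$\sqrt{J + h{\left(-66 \right)}} = \sqrt{-31031 + \frac{-206 - -330}{60 - 66}} = \sqrt{-31031 + \frac{-206 + 330}{-6}} = \sqrt{-31031 - \frac{62}{3}} = \sqrt{- \frac{93155}{3}} = \frac{i \sqrt{279465}}{3}$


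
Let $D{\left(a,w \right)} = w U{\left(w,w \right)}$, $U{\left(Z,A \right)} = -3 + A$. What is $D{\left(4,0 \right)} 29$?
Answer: $0$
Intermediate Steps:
$D{\left(a,w \right)} = w \left(-3 + w\right)$
$D{\left(4,0 \right)} 29 = 0 \left(-3 + 0\right) 29 = 0 \left(-3\right) 29 = 0 \cdot 29 = 0$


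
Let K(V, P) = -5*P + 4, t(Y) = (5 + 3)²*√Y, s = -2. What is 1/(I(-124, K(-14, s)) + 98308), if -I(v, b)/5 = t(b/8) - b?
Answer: 7027/691289406 + 40*√7/2419512921 ≈ 1.0209e-5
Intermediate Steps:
t(Y) = 64*√Y (t(Y) = 8²*√Y = 64*√Y)
K(V, P) = 4 - 5*P
I(v, b) = 5*b - 80*√2*√b (I(v, b) = -5*(64*√(b/8) - b) = -5*(64*(√2*√b/4) - b) = -5*(16*√2*√b - b) = -5*(-b + 16*√2*√b) = 5*b - 80*√2*√b)
1/(I(-124, K(-14, s)) + 98308) = 1/((5*(4 - 5*(-2)) - 80*√2*√(4 - 5*(-2))) + 98308) = 1/((5*(4 + 10) - 80*√2*√(4 + 10)) + 98308) = 1/((5*14 - 80*√2*√14) + 98308) = 1/((70 - 160*√7) + 98308) = 1/(98378 - 160*√7)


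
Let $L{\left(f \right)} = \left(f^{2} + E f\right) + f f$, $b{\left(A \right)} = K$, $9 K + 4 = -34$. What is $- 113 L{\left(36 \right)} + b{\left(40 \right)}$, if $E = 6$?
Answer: $- \frac{2855774}{9} \approx -3.1731 \cdot 10^{5}$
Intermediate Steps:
$K = - \frac{38}{9}$ ($K = - \frac{4}{9} + \frac{1}{9} \left(-34\right) = - \frac{4}{9} - \frac{34}{9} = - \frac{38}{9} \approx -4.2222$)
$b{\left(A \right)} = - \frac{38}{9}$
$L{\left(f \right)} = 2 f^{2} + 6 f$ ($L{\left(f \right)} = \left(f^{2} + 6 f\right) + f f = \left(f^{2} + 6 f\right) + f^{2} = 2 f^{2} + 6 f$)
$- 113 L{\left(36 \right)} + b{\left(40 \right)} = - 113 \cdot 2 \cdot 36 \left(3 + 36\right) - \frac{38}{9} = - 113 \cdot 2 \cdot 36 \cdot 39 - \frac{38}{9} = \left(-113\right) 2808 - \frac{38}{9} = -317304 - \frac{38}{9} = - \frac{2855774}{9}$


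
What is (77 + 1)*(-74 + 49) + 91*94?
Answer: 6604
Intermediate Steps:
(77 + 1)*(-74 + 49) + 91*94 = 78*(-25) + 8554 = -1950 + 8554 = 6604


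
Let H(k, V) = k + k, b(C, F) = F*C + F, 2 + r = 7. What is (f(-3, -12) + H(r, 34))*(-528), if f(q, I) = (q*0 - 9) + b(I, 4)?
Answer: 22704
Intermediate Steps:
r = 5 (r = -2 + 7 = 5)
b(C, F) = F + C*F (b(C, F) = C*F + F = F + C*F)
H(k, V) = 2*k
f(q, I) = -5 + 4*I (f(q, I) = (q*0 - 9) + 4*(1 + I) = (0 - 9) + (4 + 4*I) = -9 + (4 + 4*I) = -5 + 4*I)
(f(-3, -12) + H(r, 34))*(-528) = ((-5 + 4*(-12)) + 2*5)*(-528) = ((-5 - 48) + 10)*(-528) = (-53 + 10)*(-528) = -43*(-528) = 22704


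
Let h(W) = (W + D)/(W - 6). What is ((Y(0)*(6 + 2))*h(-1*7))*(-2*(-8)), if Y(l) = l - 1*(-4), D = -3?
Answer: 5120/13 ≈ 393.85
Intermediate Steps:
Y(l) = 4 + l (Y(l) = l + 4 = 4 + l)
h(W) = (-3 + W)/(-6 + W) (h(W) = (W - 3)/(W - 6) = (-3 + W)/(-6 + W))
((Y(0)*(6 + 2))*h(-1*7))*(-2*(-8)) = (((4 + 0)*(6 + 2))*((-3 - 1*7)/(-6 - 1*7)))*(-2*(-8)) = ((4*8)*((-3 - 7)/(-6 - 7)))*16 = (32*(-10/(-13)))*16 = (32*(-1/13*(-10)))*16 = (32*(10/13))*16 = (320/13)*16 = 5120/13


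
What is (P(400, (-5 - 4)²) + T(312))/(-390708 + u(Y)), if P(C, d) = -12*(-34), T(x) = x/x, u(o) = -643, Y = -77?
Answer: -409/391351 ≈ -0.0010451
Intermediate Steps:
T(x) = 1
P(C, d) = 408
(P(400, (-5 - 4)²) + T(312))/(-390708 + u(Y)) = (408 + 1)/(-390708 - 643) = 409/(-391351) = 409*(-1/391351) = -409/391351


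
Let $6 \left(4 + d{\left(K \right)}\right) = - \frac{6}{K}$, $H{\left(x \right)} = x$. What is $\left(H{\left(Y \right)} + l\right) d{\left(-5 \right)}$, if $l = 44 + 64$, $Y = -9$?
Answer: $- \frac{1881}{5} \approx -376.2$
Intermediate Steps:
$d{\left(K \right)} = -4 - \frac{1}{K}$ ($d{\left(K \right)} = -4 + \frac{\left(-6\right) \frac{1}{K}}{6} = -4 - \frac{1}{K}$)
$l = 108$
$\left(H{\left(Y \right)} + l\right) d{\left(-5 \right)} = \left(-9 + 108\right) \left(-4 - \frac{1}{-5}\right) = 99 \left(-4 - - \frac{1}{5}\right) = 99 \left(-4 + \frac{1}{5}\right) = 99 \left(- \frac{19}{5}\right) = - \frac{1881}{5}$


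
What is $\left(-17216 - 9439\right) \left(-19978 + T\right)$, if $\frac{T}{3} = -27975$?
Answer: $2769534465$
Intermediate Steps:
$T = -83925$ ($T = 3 \left(-27975\right) = -83925$)
$\left(-17216 - 9439\right) \left(-19978 + T\right) = \left(-17216 - 9439\right) \left(-19978 - 83925\right) = \left(-26655\right) \left(-103903\right) = 2769534465$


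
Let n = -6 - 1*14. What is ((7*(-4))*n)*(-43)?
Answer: -24080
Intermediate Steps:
n = -20 (n = -6 - 14 = -20)
((7*(-4))*n)*(-43) = ((7*(-4))*(-20))*(-43) = -28*(-20)*(-43) = 560*(-43) = -24080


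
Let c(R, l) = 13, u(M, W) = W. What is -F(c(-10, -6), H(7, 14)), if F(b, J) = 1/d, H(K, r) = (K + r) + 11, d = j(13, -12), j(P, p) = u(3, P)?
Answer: -1/13 ≈ -0.076923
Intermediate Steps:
j(P, p) = P
d = 13
H(K, r) = 11 + K + r
F(b, J) = 1/13
-F(c(-10, -6), H(7, 14)) = -1*1/13 = -1/13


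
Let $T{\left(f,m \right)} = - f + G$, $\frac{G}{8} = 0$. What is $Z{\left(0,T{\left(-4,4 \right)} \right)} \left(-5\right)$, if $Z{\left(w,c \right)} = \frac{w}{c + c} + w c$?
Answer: $0$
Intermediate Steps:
$G = 0$ ($G = 8 \cdot 0 = 0$)
$T{\left(f,m \right)} = - f$ ($T{\left(f,m \right)} = - f + 0 = - f$)
$Z{\left(w,c \right)} = c w + \frac{w}{2 c}$ ($Z{\left(w,c \right)} = \frac{w}{2 c} + c w = c w + \frac{w}{2 c}$)
$Z{\left(0,T{\left(-4,4 \right)} \right)} \left(-5\right) = \left(\left(-1\right) \left(-4\right) 0 + \frac{1}{2} \cdot 0 \frac{1}{\left(-1\right) \left(-4\right)}\right) \left(-5\right) = \left(4 \cdot 0 + \frac{1}{2} \cdot 0 \cdot \frac{1}{4}\right) \left(-5\right) = \left(0 + \frac{1}{2} \cdot 0 \cdot \frac{1}{4}\right) \left(-5\right) = \left(0 + 0\right) \left(-5\right) = 0 \left(-5\right) = 0$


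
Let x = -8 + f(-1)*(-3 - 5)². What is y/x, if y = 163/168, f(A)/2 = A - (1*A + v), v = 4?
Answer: -163/87360 ≈ -0.0018658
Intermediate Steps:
f(A) = -8 (f(A) = 2*(A - (1*A + 4)) = 2*(A - (A + 4)) = 2*(A - (4 + A)) = 2*(A + (-4 - A)) = 2*(-4) = -8)
y = 163/168 (y = 163*(1/168) = 163/168 ≈ 0.97024)
x = -520 (x = -8 - 8*(-3 - 5)² = -8 - 8*(-8)² = -8 - 8*64 = -8 - 512 = -520)
y/x = (163/168)/(-520) = (163/168)*(-1/520) = -163/87360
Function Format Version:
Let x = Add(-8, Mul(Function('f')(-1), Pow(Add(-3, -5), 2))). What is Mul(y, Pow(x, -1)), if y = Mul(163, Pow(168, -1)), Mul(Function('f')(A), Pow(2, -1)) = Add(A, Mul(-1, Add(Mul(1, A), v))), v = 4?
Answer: Rational(-163, 87360) ≈ -0.0018658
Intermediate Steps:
Function('f')(A) = -8 (Function('f')(A) = Mul(2, Add(A, Mul(-1, Add(Mul(1, A), 4)))) = Mul(2, Add(A, Mul(-1, Add(A, 4)))) = Mul(2, Add(A, Mul(-1, Add(4, A)))) = Mul(2, Add(A, Add(-4, Mul(-1, A)))) = Mul(2, -4) = -8)
y = Rational(163, 168) (y = Mul(163, Rational(1, 168)) = Rational(163, 168) ≈ 0.97024)
x = -520 (x = Add(-8, Mul(-8, Pow(Add(-3, -5), 2))) = Add(-8, Mul(-8, Pow(-8, 2))) = Add(-8, Mul(-8, 64)) = Add(-8, -512) = -520)
Mul(y, Pow(x, -1)) = Mul(Rational(163, 168), Pow(-520, -1)) = Mul(Rational(163, 168), Rational(-1, 520)) = Rational(-163, 87360)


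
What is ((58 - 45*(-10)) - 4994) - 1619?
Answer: -6105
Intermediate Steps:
((58 - 45*(-10)) - 4994) - 1619 = ((58 + 450) - 4994) - 1619 = (508 - 4994) - 1619 = -4486 - 1619 = -6105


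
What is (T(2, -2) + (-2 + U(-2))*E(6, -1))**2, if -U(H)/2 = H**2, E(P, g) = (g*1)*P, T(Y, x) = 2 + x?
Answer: 3600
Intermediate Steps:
E(P, g) = P*g (E(P, g) = g*P = P*g)
U(H) = -2*H**2
(T(2, -2) + (-2 + U(-2))*E(6, -1))**2 = ((2 - 2) + (-2 - 2*(-2)**2)*(6*(-1)))**2 = (0 + (-2 - 2*4)*(-6))**2 = (0 + (-2 - 8)*(-6))**2 = (0 - 10*(-6))**2 = (0 + 60)**2 = 60**2 = 3600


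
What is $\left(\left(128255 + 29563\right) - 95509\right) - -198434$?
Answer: $260743$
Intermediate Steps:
$\left(\left(128255 + 29563\right) - 95509\right) - -198434 = \left(157818 - 95509\right) + 198434 = 62309 + 198434 = 260743$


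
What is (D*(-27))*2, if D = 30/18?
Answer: -90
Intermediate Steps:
D = 5/3 (D = 30*(1/18) = 5/3 ≈ 1.6667)
(D*(-27))*2 = ((5/3)*(-27))*2 = -45*2 = -90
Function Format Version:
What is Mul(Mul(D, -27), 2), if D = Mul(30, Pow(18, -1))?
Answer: -90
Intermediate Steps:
D = Rational(5, 3) (D = Mul(30, Rational(1, 18)) = Rational(5, 3) ≈ 1.6667)
Mul(Mul(D, -27), 2) = Mul(Mul(Rational(5, 3), -27), 2) = Mul(-45, 2) = -90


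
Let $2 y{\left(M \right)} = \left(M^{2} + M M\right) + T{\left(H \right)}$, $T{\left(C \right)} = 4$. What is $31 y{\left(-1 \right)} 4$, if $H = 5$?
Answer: $372$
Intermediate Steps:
$y{\left(M \right)} = 2 + M^{2}$ ($y{\left(M \right)} = \frac{\left(M^{2} + M M\right) + 4}{2} = \frac{\left(M^{2} + M^{2}\right) + 4}{2} = \frac{2 M^{2} + 4}{2} = \frac{4 + 2 M^{2}}{2} = 2 + M^{2}$)
$31 y{\left(-1 \right)} 4 = 31 \left(2 + \left(-1\right)^{2}\right) 4 = 31 \left(2 + 1\right) 4 = 31 \cdot 3 \cdot 4 = 93 \cdot 4 = 372$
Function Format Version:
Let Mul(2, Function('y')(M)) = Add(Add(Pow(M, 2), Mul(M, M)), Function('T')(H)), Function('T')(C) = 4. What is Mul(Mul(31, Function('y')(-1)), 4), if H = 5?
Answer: 372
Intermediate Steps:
Function('y')(M) = Add(2, Pow(M, 2)) (Function('y')(M) = Mul(Rational(1, 2), Add(Add(Pow(M, 2), Mul(M, M)), 4)) = Mul(Rational(1, 2), Add(Add(Pow(M, 2), Pow(M, 2)), 4)) = Mul(Rational(1, 2), Add(Mul(2, Pow(M, 2)), 4)) = Mul(Rational(1, 2), Add(4, Mul(2, Pow(M, 2)))) = Add(2, Pow(M, 2)))
Mul(Mul(31, Function('y')(-1)), 4) = Mul(Mul(31, Add(2, Pow(-1, 2))), 4) = Mul(Mul(31, Add(2, 1)), 4) = Mul(Mul(31, 3), 4) = Mul(93, 4) = 372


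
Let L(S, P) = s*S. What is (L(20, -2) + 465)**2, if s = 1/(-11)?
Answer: 25959025/121 ≈ 2.1454e+5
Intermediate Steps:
s = -1/11 ≈ -0.090909
L(S, P) = -S/11
(L(20, -2) + 465)**2 = (-1/11*20 + 465)**2 = (-20/11 + 465)**2 = (5095/11)**2 = 25959025/121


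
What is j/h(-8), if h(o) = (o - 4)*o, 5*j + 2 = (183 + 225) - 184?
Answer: 37/80 ≈ 0.46250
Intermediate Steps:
j = 222/5 (j = -⅖ + ((183 + 225) - 184)/5 = -⅖ + (408 - 184)/5 = -⅖ + (⅕)*224 = -⅖ + 224/5 = 222/5 ≈ 44.400)
h(o) = o*(-4 + o) (h(o) = (-4 + o)*o = o*(-4 + o))
j/h(-8) = 222/(5*((-8*(-4 - 8)))) = 222/(5*((-8*(-12)))) = (222/5)/96 = (222/5)*(1/96) = 37/80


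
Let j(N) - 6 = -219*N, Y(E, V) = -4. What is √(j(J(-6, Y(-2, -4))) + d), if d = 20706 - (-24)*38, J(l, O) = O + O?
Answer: 4*√1461 ≈ 152.89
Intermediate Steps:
J(l, O) = 2*O
j(N) = 6 - 219*N
d = 21618 (d = 20706 - 1*(-912) = 20706 + 912 = 21618)
√(j(J(-6, Y(-2, -4))) + d) = √((6 - 438*(-4)) + 21618) = √((6 - 219*(-8)) + 21618) = √((6 + 1752) + 21618) = √(1758 + 21618) = √23376 = 4*√1461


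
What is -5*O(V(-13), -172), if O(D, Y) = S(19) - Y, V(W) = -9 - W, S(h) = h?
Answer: -955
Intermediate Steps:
O(D, Y) = 19 - Y
-5*O(V(-13), -172) = -5*(19 - 1*(-172)) = -5*(19 + 172) = -5*191 = -955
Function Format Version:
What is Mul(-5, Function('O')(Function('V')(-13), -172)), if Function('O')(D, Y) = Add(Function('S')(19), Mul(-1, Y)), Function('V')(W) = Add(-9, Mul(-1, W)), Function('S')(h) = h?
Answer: -955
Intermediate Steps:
Function('O')(D, Y) = Add(19, Mul(-1, Y))
Mul(-5, Function('O')(Function('V')(-13), -172)) = Mul(-5, Add(19, Mul(-1, -172))) = Mul(-5, Add(19, 172)) = Mul(-5, 191) = -955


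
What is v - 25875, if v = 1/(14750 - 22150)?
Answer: -191475001/7400 ≈ -25875.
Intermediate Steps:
v = -1/7400 (v = 1/(-7400) = -1/7400 ≈ -0.00013514)
v - 25875 = -1/7400 - 25875 = -191475001/7400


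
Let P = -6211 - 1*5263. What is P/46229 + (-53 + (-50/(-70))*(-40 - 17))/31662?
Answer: -1286677370/5122959093 ≈ -0.25116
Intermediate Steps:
P = -11474 (P = -6211 - 5263 = -11474)
P/46229 + (-53 + (-50/(-70))*(-40 - 17))/31662 = -11474/46229 + (-53 + (-50/(-70))*(-40 - 17))/31662 = -11474*1/46229 + (-53 - 50*(-1/70)*(-57))*(1/31662) = -11474/46229 + (-53 + (5/7)*(-57))*(1/31662) = -11474/46229 + (-53 - 285/7)*(1/31662) = -11474/46229 - 656/7*1/31662 = -11474/46229 - 328/110817 = -1286677370/5122959093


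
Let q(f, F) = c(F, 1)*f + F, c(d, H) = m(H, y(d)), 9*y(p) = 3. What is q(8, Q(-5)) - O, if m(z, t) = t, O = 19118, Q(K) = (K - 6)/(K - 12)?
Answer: -974849/51 ≈ -19115.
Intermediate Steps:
Q(K) = (-6 + K)/(-12 + K)
y(p) = ⅓ (y(p) = (⅑)*3 = ⅓)
c(d, H) = ⅓
q(f, F) = F + f/3 (q(f, F) = f/3 + F = F + f/3)
q(8, Q(-5)) - O = ((-6 - 5)/(-12 - 5) + (⅓)*8) - 1*19118 = (-11/(-17) + 8/3) - 19118 = (-1/17*(-11) + 8/3) - 19118 = (11/17 + 8/3) - 19118 = 169/51 - 19118 = -974849/51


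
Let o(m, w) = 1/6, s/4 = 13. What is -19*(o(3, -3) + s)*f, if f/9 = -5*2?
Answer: 89205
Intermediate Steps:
s = 52 (s = 4*13 = 52)
o(m, w) = ⅙
f = -90 (f = 9*(-5*2) = 9*(-10) = -90)
-19*(o(3, -3) + s)*f = -19*(⅙ + 52)*(-90) = -5947*(-90)/6 = -19*(-4695) = 89205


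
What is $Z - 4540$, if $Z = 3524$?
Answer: $-1016$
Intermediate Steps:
$Z - 4540 = 3524 - 4540 = -1016$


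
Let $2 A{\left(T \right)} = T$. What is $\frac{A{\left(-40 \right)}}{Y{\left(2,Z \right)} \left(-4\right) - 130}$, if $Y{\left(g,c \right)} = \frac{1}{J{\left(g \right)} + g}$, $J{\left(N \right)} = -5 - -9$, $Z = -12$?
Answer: $\frac{15}{98} \approx 0.15306$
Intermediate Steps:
$A{\left(T \right)} = \frac{T}{2}$
$J{\left(N \right)} = 4$ ($J{\left(N \right)} = -5 + 9 = 4$)
$Y{\left(g,c \right)} = \frac{1}{4 + g}$
$\frac{A{\left(-40 \right)}}{Y{\left(2,Z \right)} \left(-4\right) - 130} = \frac{\frac{1}{2} \left(-40\right)}{\frac{1}{4 + 2} \left(-4\right) - 130} = - \frac{20}{\frac{1}{6} \left(-4\right) - 130} = - \frac{20}{- \frac{2}{3} - 130} = - \frac{20}{- \frac{392}{3}} = \left(-20\right) \left(- \frac{3}{392}\right) = \frac{15}{98}$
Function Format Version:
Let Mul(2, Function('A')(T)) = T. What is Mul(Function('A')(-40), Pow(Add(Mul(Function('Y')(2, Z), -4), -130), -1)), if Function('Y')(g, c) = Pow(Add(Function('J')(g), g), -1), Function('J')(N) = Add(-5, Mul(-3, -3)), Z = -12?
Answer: Rational(15, 98) ≈ 0.15306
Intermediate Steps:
Function('A')(T) = Mul(Rational(1, 2), T)
Function('J')(N) = 4 (Function('J')(N) = Add(-5, 9) = 4)
Function('Y')(g, c) = Pow(Add(4, g), -1)
Mul(Function('A')(-40), Pow(Add(Mul(Function('Y')(2, Z), -4), -130), -1)) = Mul(Mul(Rational(1, 2), -40), Pow(Add(Mul(Pow(Add(4, 2), -1), -4), -130), -1)) = Mul(-20, Pow(Add(Mul(Pow(6, -1), -4), -130), -1)) = Mul(-20, Pow(Add(Mul(Rational(1, 6), -4), -130), -1)) = Mul(-20, Pow(Add(Rational(-2, 3), -130), -1)) = Mul(-20, Pow(Rational(-392, 3), -1)) = Mul(-20, Rational(-3, 392)) = Rational(15, 98)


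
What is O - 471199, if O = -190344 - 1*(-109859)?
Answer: -551684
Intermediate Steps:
O = -80485 (O = -190344 + 109859 = -80485)
O - 471199 = -80485 - 471199 = -551684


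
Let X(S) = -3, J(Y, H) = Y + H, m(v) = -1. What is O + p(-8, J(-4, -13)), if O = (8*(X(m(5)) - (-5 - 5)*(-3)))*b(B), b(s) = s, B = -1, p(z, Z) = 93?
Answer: 357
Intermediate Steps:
J(Y, H) = H + Y
O = 264 (O = (8*(-3 - (-5 - 5)*(-3)))*(-1) = (8*(-3 - (-10)*(-3)))*(-1) = (8*(-3 - 1*30))*(-1) = (8*(-3 - 30))*(-1) = (8*(-33))*(-1) = -264*(-1) = 264)
O + p(-8, J(-4, -13)) = 264 + 93 = 357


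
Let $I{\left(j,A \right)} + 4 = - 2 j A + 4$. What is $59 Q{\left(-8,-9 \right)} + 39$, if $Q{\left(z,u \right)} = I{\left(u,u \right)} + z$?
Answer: $-9991$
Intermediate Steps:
$I{\left(j,A \right)} = - 2 A j$ ($I{\left(j,A \right)} = -4 + \left(- 2 j A + 4\right) = -4 - \left(-4 + 2 A j\right) = - 2 A j$)
$Q{\left(z,u \right)} = z - 2 u^{2}$ ($Q{\left(z,u \right)} = - 2 u u + z = - 2 u^{2} + z = z - 2 u^{2}$)
$59 Q{\left(-8,-9 \right)} + 39 = 59 \left(-8 - 2 \left(-9\right)^{2}\right) + 39 = 59 \left(-8 - 162\right) + 39 = 59 \left(-170\right) + 39 = -10030 + 39 = -9991$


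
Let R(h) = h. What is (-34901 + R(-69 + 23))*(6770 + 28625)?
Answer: -1236949065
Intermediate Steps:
(-34901 + R(-69 + 23))*(6770 + 28625) = (-34901 + (-69 + 23))*(6770 + 28625) = (-34901 - 46)*35395 = -34947*35395 = -1236949065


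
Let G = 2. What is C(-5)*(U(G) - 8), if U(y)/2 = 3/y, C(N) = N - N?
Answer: 0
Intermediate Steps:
C(N) = 0
U(y) = 6/y (U(y) = 2*(3/y) = 6/y)
C(-5)*(U(G) - 8) = 0*(6/2 - 8) = 0*(6*(½) - 8) = 0*(3 - 8) = 0*(-5) = 0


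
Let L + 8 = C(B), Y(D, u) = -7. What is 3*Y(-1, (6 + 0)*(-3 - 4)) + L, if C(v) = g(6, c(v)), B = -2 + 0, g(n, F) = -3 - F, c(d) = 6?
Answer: -38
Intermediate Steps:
B = -2
C(v) = -9 (C(v) = -3 - 1*6 = -3 - 6 = -9)
L = -17 (L = -8 - 9 = -17)
3*Y(-1, (6 + 0)*(-3 - 4)) + L = 3*(-7) - 17 = -21 - 17 = -38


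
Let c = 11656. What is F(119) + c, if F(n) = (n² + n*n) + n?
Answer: 40097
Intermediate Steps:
F(n) = n + 2*n² (F(n) = (n² + n²) + n = 2*n² + n = n + 2*n²)
F(119) + c = 119*(1 + 2*119) + 11656 = 119*(1 + 238) + 11656 = 119*239 + 11656 = 28441 + 11656 = 40097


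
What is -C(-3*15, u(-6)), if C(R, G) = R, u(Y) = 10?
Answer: 45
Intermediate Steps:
-C(-3*15, u(-6)) = -(-3)*15 = -1*(-45) = 45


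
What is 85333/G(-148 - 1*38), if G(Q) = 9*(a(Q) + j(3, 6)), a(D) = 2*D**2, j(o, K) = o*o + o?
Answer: 85333/622836 ≈ 0.13701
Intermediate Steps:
j(o, K) = o + o**2 (j(o, K) = o**2 + o = o + o**2)
G(Q) = 108 + 18*Q**2 (G(Q) = 9*(2*Q**2 + 3*(1 + 3)) = 9*(2*Q**2 + 3*4) = 9*(2*Q**2 + 12) = 9*(12 + 2*Q**2) = 108 + 18*Q**2)
85333/G(-148 - 1*38) = 85333/(108 + 18*(-148 - 1*38)**2) = 85333/(108 + 18*(-148 - 38)**2) = 85333/(108 + 18*(-186)**2) = 85333/(108 + 18*34596) = 85333/(108 + 622728) = 85333/622836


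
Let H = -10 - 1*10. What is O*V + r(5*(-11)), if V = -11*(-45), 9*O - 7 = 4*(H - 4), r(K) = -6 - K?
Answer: -4846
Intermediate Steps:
H = -20 (H = -10 - 10 = -20)
O = -89/9 (O = 7/9 + (4*(-20 - 4))/9 = 7/9 + (4*(-24))/9 = 7/9 + (1/9)*(-96) = 7/9 - 32/3 = -89/9 ≈ -9.8889)
V = 495
O*V + r(5*(-11)) = -89/9*495 + (-6 - 5*(-11)) = -4895 + (-6 - 1*(-55)) = -4895 + (-6 + 55) = -4895 + 49 = -4846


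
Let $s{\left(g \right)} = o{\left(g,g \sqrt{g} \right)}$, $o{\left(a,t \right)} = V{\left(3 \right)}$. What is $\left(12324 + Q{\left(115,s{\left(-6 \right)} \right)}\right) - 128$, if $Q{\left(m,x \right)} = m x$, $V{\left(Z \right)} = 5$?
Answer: $12771$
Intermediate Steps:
$o{\left(a,t \right)} = 5$
$s{\left(g \right)} = 5$
$\left(12324 + Q{\left(115,s{\left(-6 \right)} \right)}\right) - 128 = \left(12324 + 115 \cdot 5\right) - 128 = \left(12324 + 575\right) - 128 = 12899 - 128 = 12771$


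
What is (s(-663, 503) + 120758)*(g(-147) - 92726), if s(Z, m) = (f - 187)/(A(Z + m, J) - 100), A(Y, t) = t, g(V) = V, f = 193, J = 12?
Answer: -44860605607/4 ≈ -1.1215e+10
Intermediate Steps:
s(Z, m) = -3/44 (s(Z, m) = (193 - 187)/(12 - 100) = 6/(-88) = 6*(-1/88) = -3/44)
(s(-663, 503) + 120758)*(g(-147) - 92726) = (-3/44 + 120758)*(-147 - 92726) = (5313349/44)*(-92873) = -44860605607/4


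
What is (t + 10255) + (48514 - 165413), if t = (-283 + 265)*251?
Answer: -111162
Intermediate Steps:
t = -4518 (t = -18*251 = -4518)
(t + 10255) + (48514 - 165413) = (-4518 + 10255) + (48514 - 165413) = 5737 - 116899 = -111162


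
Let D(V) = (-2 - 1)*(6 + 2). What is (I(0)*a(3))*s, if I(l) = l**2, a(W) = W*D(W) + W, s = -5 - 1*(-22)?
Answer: 0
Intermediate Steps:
D(V) = -24 (D(V) = -3*8 = -24)
s = 17 (s = -5 + 22 = 17)
a(W) = -23*W (a(W) = W*(-24) + W = -24*W + W = -23*W)
(I(0)*a(3))*s = (0**2*(-23*3))*17 = (0*(-69))*17 = 0*17 = 0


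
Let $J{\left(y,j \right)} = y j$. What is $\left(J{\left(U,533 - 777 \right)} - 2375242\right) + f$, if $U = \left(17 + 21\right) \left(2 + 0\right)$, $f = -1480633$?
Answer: $-3874419$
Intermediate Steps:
$U = 76$ ($U = 38 \cdot 2 = 76$)
$J{\left(y,j \right)} = j y$
$\left(J{\left(U,533 - 777 \right)} - 2375242\right) + f = \left(\left(533 - 777\right) 76 - 2375242\right) - 1480633 = \left(\left(-244\right) 76 - 2375242\right) - 1480633 = \left(-18544 - 2375242\right) - 1480633 = -2393786 - 1480633 = -3874419$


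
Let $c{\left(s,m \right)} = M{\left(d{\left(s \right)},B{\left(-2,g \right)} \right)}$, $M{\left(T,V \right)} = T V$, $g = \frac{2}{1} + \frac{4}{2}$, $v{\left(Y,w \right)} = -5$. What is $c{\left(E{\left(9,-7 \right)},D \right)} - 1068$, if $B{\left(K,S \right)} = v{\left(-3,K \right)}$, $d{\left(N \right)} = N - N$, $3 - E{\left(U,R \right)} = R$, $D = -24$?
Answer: $-1068$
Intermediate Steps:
$E{\left(U,R \right)} = 3 - R$
$g = 4$ ($g = 2 \cdot 1 + 4 \cdot \frac{1}{2} = 2 + 2 = 4$)
$d{\left(N \right)} = 0$
$B{\left(K,S \right)} = -5$
$c{\left(s,m \right)} = 0$ ($c{\left(s,m \right)} = 0 \left(-5\right) = 0$)
$c{\left(E{\left(9,-7 \right)},D \right)} - 1068 = 0 - 1068 = -1068$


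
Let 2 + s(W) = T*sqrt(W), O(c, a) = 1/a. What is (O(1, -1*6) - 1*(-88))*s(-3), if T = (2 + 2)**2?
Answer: -527/3 + 4216*I*sqrt(3)/3 ≈ -175.67 + 2434.1*I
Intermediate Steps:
T = 16 (T = 4**2 = 16)
s(W) = -2 + 16*sqrt(W)
(O(1, -1*6) - 1*(-88))*s(-3) = (1/(-1*6) - 1*(-88))*(-2 + 16*sqrt(-3)) = (1/(-6) + 88)*(-2 + 16*(I*sqrt(3))) = (-1/6 + 88)*(-2 + 16*I*sqrt(3)) = 527*(-2 + 16*I*sqrt(3))/6 = -527/3 + 4216*I*sqrt(3)/3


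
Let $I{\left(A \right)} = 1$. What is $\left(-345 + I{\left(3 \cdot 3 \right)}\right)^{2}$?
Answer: $118336$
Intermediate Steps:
$\left(-345 + I{\left(3 \cdot 3 \right)}\right)^{2} = \left(-345 + 1\right)^{2} = \left(-344\right)^{2} = 118336$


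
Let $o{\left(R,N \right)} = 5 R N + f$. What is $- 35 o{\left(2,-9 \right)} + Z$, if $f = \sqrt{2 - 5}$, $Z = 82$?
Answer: $3232 - 35 i \sqrt{3} \approx 3232.0 - 60.622 i$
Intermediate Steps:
$f = i \sqrt{3}$ ($f = \sqrt{-3} = i \sqrt{3} \approx 1.732 i$)
$o{\left(R,N \right)} = i \sqrt{3} + 5 N R$ ($o{\left(R,N \right)} = 5 R N + i \sqrt{3} = 5 N R + i \sqrt{3} = i \sqrt{3} + 5 N R$)
$- 35 o{\left(2,-9 \right)} + Z = - 35 \left(i \sqrt{3} + 5 \left(-9\right) 2\right) + 82 = - 35 \left(i \sqrt{3} - 90\right) + 82 = - 35 \left(-90 + i \sqrt{3}\right) + 82 = \left(3150 - 35 i \sqrt{3}\right) + 82 = 3232 - 35 i \sqrt{3}$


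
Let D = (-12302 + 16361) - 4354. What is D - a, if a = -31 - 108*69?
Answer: 7188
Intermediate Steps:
a = -7483 (a = -31 - 7452 = -7483)
D = -295 (D = 4059 - 4354 = -295)
D - a = -295 - 1*(-7483) = -295 + 7483 = 7188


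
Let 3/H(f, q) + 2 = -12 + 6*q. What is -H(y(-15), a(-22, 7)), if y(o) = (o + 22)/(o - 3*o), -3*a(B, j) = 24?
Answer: 3/62 ≈ 0.048387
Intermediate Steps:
a(B, j) = -8 (a(B, j) = -⅓*24 = -8)
y(o) = -(22 + o)/(2*o) (y(o) = (22 + o)/((-2*o)) = (22 + o)*(-1/(2*o)) = -(22 + o)/(2*o))
H(f, q) = 3/(-14 + 6*q) (H(f, q) = 3/(-2 + (-12 + 6*q)) = 3/(-14 + 6*q))
-H(y(-15), a(-22, 7)) = -3/(2*(-7 + 3*(-8))) = -3/(2*(-7 - 24)) = -3/(2*(-31)) = -3*(-1)/(2*31) = -1*(-3/62) = 3/62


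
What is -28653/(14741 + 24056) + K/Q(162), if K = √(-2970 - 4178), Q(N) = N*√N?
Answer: -28653/38797 + I*√3574/1458 ≈ -0.73854 + 0.041003*I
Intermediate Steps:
Q(N) = N^(3/2)
K = 2*I*√1787 (K = √(-7148) = 2*I*√1787 ≈ 84.546*I)
-28653/(14741 + 24056) + K/Q(162) = -28653/(14741 + 24056) + (2*I*√1787)/(162^(3/2)) = -28653/38797 + (2*I*√1787)/((1458*√2)) = -28653*1/38797 + (2*I*√1787)*(√2/2916) = -28653/38797 + I*√3574/1458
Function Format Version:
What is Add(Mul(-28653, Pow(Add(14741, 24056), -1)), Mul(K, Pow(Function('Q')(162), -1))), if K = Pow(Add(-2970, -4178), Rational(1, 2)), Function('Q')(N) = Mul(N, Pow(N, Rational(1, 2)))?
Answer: Add(Rational(-28653, 38797), Mul(Rational(1, 1458), I, Pow(3574, Rational(1, 2)))) ≈ Add(-0.73854, Mul(0.041003, I))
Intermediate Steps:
Function('Q')(N) = Pow(N, Rational(3, 2))
K = Mul(2, I, Pow(1787, Rational(1, 2))) (K = Pow(-7148, Rational(1, 2)) = Mul(2, I, Pow(1787, Rational(1, 2))) ≈ Mul(84.546, I))
Add(Mul(-28653, Pow(Add(14741, 24056), -1)), Mul(K, Pow(Function('Q')(162), -1))) = Add(Mul(-28653, Pow(Add(14741, 24056), -1)), Mul(Mul(2, I, Pow(1787, Rational(1, 2))), Pow(Pow(162, Rational(3, 2)), -1))) = Add(Mul(-28653, Pow(38797, -1)), Mul(Mul(2, I, Pow(1787, Rational(1, 2))), Pow(Mul(1458, Pow(2, Rational(1, 2))), -1))) = Add(Mul(-28653, Rational(1, 38797)), Mul(Mul(2, I, Pow(1787, Rational(1, 2))), Mul(Rational(1, 2916), Pow(2, Rational(1, 2))))) = Add(Rational(-28653, 38797), Mul(Rational(1, 1458), I, Pow(3574, Rational(1, 2))))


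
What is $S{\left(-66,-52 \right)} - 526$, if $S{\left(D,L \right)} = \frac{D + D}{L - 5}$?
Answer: $- \frac{9950}{19} \approx -523.68$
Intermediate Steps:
$S{\left(D,L \right)} = \frac{2 D}{-5 + L}$
$S{\left(-66,-52 \right)} - 526 = 2 \left(-66\right) \frac{1}{-5 - 52} - 526 = 2 \left(-66\right) \frac{1}{-57} - 526 = 2 \left(-66\right) \left(- \frac{1}{57}\right) - 526 = \frac{44}{19} - 526 = - \frac{9950}{19}$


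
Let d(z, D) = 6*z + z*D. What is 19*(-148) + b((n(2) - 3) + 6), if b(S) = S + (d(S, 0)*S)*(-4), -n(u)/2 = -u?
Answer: -3981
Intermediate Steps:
n(u) = 2*u (n(u) = -(-2)*u = 2*u)
d(z, D) = 6*z + D*z
b(S) = S - 24*S² (b(S) = S + ((S*(6 + 0))*S)*(-4) = S + ((S*6)*S)*(-4) = S + ((6*S)*S)*(-4) = S + (6*S²)*(-4) = S - 24*S²)
19*(-148) + b((n(2) - 3) + 6) = 19*(-148) + ((2*2 - 3) + 6)*(1 - 24*((2*2 - 3) + 6)) = -2812 + ((4 - 3) + 6)*(1 - 24*((4 - 3) + 6)) = -2812 + (1 + 6)*(1 - 24*(1 + 6)) = -2812 + 7*(1 - 24*7) = -2812 + 7*(1 - 168) = -2812 + 7*(-167) = -2812 - 1169 = -3981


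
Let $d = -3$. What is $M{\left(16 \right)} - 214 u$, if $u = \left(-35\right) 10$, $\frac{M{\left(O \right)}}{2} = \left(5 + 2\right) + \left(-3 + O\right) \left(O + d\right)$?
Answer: $75252$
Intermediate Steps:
$M{\left(O \right)} = 14 + 2 \left(-3 + O\right)^{2}$ ($M{\left(O \right)} = 2 \left(\left(5 + 2\right) + \left(-3 + O\right) \left(O - 3\right)\right) = 2 \left(7 + \left(-3 + O\right) \left(-3 + O\right)\right) = 2 \left(7 + \left(-3 + O\right)^{2}\right) = 14 + 2 \left(-3 + O\right)^{2}$)
$u = -350$
$M{\left(16 \right)} - 214 u = \left(32 - 192 + 2 \cdot 16^{2}\right) - -74900 = \left(32 - 192 + 2 \cdot 256\right) + 74900 = \left(32 - 192 + 512\right) + 74900 = 352 + 74900 = 75252$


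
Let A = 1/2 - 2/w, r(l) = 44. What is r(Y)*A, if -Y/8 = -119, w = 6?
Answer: 22/3 ≈ 7.3333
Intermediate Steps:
Y = 952 (Y = -8*(-119) = 952)
A = ⅙ (A = 1/2 - 2/6 = 1*(½) - 2*⅙ = ½ - ⅓ = ⅙ ≈ 0.16667)
r(Y)*A = 44*(⅙) = 22/3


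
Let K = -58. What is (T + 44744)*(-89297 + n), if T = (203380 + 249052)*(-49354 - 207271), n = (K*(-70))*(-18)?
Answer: 18852833100077512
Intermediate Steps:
n = -73080 (n = -58*(-70)*(-18) = 4060*(-18) = -73080)
T = -116105362000 (T = 452432*(-256625) = -116105362000)
(T + 44744)*(-89297 + n) = (-116105362000 + 44744)*(-89297 - 73080) = -116105317256*(-162377) = 18852833100077512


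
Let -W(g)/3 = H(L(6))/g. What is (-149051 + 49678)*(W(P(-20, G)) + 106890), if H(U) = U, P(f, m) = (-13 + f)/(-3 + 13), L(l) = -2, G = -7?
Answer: -116839792210/11 ≈ -1.0622e+10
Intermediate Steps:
P(f, m) = -13/10 + f/10 (P(f, m) = (-13 + f)/10 = (-13 + f)*(⅒) = -13/10 + f/10)
W(g) = 6/g (W(g) = -(-6)/g = 6/g)
(-149051 + 49678)*(W(P(-20, G)) + 106890) = (-149051 + 49678)*(6/(-13/10 + (⅒)*(-20)) + 106890) = -99373*(6/(-13/10 - 2) + 106890) = -99373*(6/(-33/10) + 106890) = -99373*(6*(-10/33) + 106890) = -99373*(-20/11 + 106890) = -99373*1175770/11 = -116839792210/11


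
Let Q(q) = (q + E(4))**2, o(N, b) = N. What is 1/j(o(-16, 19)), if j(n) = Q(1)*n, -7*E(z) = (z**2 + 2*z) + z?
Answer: -1/144 ≈ -0.0069444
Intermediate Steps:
E(z) = -3*z/7 - z**2/7 (E(z) = -((z**2 + 2*z) + z)/7 = -(z**2 + 3*z)/7 = -3*z/7 - z**2/7)
Q(q) = (-4 + q)**2 (Q(q) = (q - 1/7*4*(3 + 4))**2 = (q - 1/7*4*7)**2 = (q - 4)**2 = (-4 + q)**2)
j(n) = 9*n (j(n) = (-4 + 1)**2*n = (-3)**2*n = 9*n)
1/j(o(-16, 19)) = 1/(9*(-16)) = 1/(-144) = -1/144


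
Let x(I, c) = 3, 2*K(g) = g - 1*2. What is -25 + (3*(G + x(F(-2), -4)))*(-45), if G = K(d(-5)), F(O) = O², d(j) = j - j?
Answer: -295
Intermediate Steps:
d(j) = 0
K(g) = -1 + g/2 (K(g) = (g - 1*2)/2 = (g - 2)/2 = (-2 + g)/2 = -1 + g/2)
G = -1 (G = -1 + (½)*0 = -1 + 0 = -1)
-25 + (3*(G + x(F(-2), -4)))*(-45) = -25 + (3*(-1 + 3))*(-45) = -25 + (3*2)*(-45) = -25 + 6*(-45) = -25 - 270 = -295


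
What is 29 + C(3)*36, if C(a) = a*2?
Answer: 245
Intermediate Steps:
C(a) = 2*a
29 + C(3)*36 = 29 + (2*3)*36 = 29 + 6*36 = 29 + 216 = 245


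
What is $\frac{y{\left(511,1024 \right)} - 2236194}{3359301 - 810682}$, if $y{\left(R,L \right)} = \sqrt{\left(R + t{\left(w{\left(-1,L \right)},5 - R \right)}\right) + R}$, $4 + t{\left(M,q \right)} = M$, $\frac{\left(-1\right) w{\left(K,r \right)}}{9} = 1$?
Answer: $- \frac{2236194}{2548619} + \frac{\sqrt{1009}}{2548619} \approx -0.8774$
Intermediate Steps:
$w{\left(K,r \right)} = -9$ ($w{\left(K,r \right)} = \left(-9\right) 1 = -9$)
$t{\left(M,q \right)} = -4 + M$
$y{\left(R,L \right)} = \sqrt{-13 + 2 R}$ ($y{\left(R,L \right)} = \sqrt{\left(R - 13\right) + R} = \sqrt{\left(-13 + R\right) + R} = \sqrt{-13 + 2 R}$)
$\frac{y{\left(511,1024 \right)} - 2236194}{3359301 - 810682} = \frac{\sqrt{-13 + 2 \cdot 511} - 2236194}{3359301 - 810682} = \frac{\sqrt{-13 + 1022} - 2236194}{2548619} = \left(\sqrt{1009} - 2236194\right) \frac{1}{2548619} = \left(-2236194 + \sqrt{1009}\right) \frac{1}{2548619} = - \frac{2236194}{2548619} + \frac{\sqrt{1009}}{2548619}$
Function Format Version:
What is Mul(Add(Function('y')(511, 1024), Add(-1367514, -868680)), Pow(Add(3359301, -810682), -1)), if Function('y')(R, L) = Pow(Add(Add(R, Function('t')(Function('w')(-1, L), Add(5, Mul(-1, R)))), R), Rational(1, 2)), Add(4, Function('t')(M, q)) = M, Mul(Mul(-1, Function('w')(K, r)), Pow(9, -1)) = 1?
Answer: Add(Rational(-2236194, 2548619), Mul(Rational(1, 2548619), Pow(1009, Rational(1, 2)))) ≈ -0.87740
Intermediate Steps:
Function('w')(K, r) = -9 (Function('w')(K, r) = Mul(-9, 1) = -9)
Function('t')(M, q) = Add(-4, M)
Function('y')(R, L) = Pow(Add(-13, Mul(2, R)), Rational(1, 2)) (Function('y')(R, L) = Pow(Add(Add(R, Add(-4, -9)), R), Rational(1, 2)) = Pow(Add(Add(R, -13), R), Rational(1, 2)) = Pow(Add(Add(-13, R), R), Rational(1, 2)) = Pow(Add(-13, Mul(2, R)), Rational(1, 2)))
Mul(Add(Function('y')(511, 1024), Add(-1367514, -868680)), Pow(Add(3359301, -810682), -1)) = Mul(Add(Pow(Add(-13, Mul(2, 511)), Rational(1, 2)), Add(-1367514, -868680)), Pow(Add(3359301, -810682), -1)) = Mul(Add(Pow(Add(-13, 1022), Rational(1, 2)), -2236194), Pow(2548619, -1)) = Mul(Add(Pow(1009, Rational(1, 2)), -2236194), Rational(1, 2548619)) = Mul(Add(-2236194, Pow(1009, Rational(1, 2))), Rational(1, 2548619)) = Add(Rational(-2236194, 2548619), Mul(Rational(1, 2548619), Pow(1009, Rational(1, 2))))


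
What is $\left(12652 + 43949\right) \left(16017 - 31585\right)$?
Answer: $-881164368$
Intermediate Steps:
$\left(12652 + 43949\right) \left(16017 - 31585\right) = 56601 \left(-15568\right) = -881164368$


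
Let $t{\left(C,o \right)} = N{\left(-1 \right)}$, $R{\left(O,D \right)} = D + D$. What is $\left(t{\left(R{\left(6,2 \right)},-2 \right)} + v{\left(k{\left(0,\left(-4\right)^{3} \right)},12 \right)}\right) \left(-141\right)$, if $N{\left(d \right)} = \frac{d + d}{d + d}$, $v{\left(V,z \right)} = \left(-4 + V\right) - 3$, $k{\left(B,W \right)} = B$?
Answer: $846$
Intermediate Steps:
$R{\left(O,D \right)} = 2 D$
$v{\left(V,z \right)} = -7 + V$
$N{\left(d \right)} = 1$ ($N{\left(d \right)} = \frac{2 d}{2 d} = 2 d \frac{1}{2 d} = 1$)
$t{\left(C,o \right)} = 1$
$\left(t{\left(R{\left(6,2 \right)},-2 \right)} + v{\left(k{\left(0,\left(-4\right)^{3} \right)},12 \right)}\right) \left(-141\right) = \left(1 + \left(-7 + 0\right)\right) \left(-141\right) = \left(1 - 7\right) \left(-141\right) = \left(-6\right) \left(-141\right) = 846$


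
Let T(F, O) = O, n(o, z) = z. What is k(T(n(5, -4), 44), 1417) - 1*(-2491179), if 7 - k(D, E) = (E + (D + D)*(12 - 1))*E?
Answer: -888359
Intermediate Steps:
k(D, E) = 7 - E*(E + 22*D) (k(D, E) = 7 - (E + (D + D)*(12 - 1))*E = 7 - (E + (2*D)*11)*E = 7 - (E + 22*D)*E = 7 - E*(E + 22*D))
k(T(n(5, -4), 44), 1417) - 1*(-2491179) = (7 - 1*1417² - 22*44*1417) - 1*(-2491179) = (7 - 1*2007889 - 1371656) + 2491179 = (7 - 2007889 - 1371656) + 2491179 = -3379538 + 2491179 = -888359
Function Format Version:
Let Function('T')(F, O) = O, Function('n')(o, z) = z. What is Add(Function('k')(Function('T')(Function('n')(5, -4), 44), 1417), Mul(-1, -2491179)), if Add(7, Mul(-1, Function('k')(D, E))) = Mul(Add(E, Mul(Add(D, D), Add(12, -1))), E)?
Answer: -888359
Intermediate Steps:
Function('k')(D, E) = Add(7, Mul(-1, E, Add(E, Mul(22, D)))) (Function('k')(D, E) = Add(7, Mul(-1, Mul(Add(E, Mul(Add(D, D), Add(12, -1))), E))) = Add(7, Mul(-1, Mul(Add(E, Mul(Mul(2, D), 11)), E))) = Add(7, Mul(-1, Mul(Add(E, Mul(22, D)), E))) = Add(7, Mul(-1, Mul(E, Add(E, Mul(22, D))))) = Add(7, Mul(-1, E, Add(E, Mul(22, D)))))
Add(Function('k')(Function('T')(Function('n')(5, -4), 44), 1417), Mul(-1, -2491179)) = Add(Add(7, Mul(-1, Pow(1417, 2)), Mul(-22, 44, 1417)), Mul(-1, -2491179)) = Add(Add(7, Mul(-1, 2007889), -1371656), 2491179) = Add(Add(7, -2007889, -1371656), 2491179) = Add(-3379538, 2491179) = -888359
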